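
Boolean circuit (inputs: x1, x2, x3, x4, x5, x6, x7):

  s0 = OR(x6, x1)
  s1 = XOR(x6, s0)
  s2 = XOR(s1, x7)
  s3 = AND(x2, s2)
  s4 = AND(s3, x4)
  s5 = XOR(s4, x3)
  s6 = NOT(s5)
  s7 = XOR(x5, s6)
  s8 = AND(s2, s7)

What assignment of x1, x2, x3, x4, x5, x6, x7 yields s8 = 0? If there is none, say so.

s8 = AND(s2, s7) must be 0, so at least one of s2, s7 is 0.
Check with x1=0, x2=0, x3=1, x4=1, x5=0, x6=1, x7=1:
s0 = OR(x6, x1) = OR(1, 0) = 1
s1 = XOR(x6, s0) = XOR(1, 1) = 0
s2 = XOR(s1, x7) = XOR(0, 1) = 1
s3 = AND(x2, s2) = AND(0, 1) = 0
s4 = AND(s3, x4) = AND(0, 1) = 0
s5 = XOR(s4, x3) = XOR(0, 1) = 1
s6 = NOT(s5) = NOT 1 = 0
s7 = XOR(x5, s6) = XOR(0, 0) = 0
s8 = AND(s2, s7) = AND(1, 0) = 0
So s8 = 0 as required.

x1=0, x2=0, x3=1, x4=1, x5=0, x6=1, x7=1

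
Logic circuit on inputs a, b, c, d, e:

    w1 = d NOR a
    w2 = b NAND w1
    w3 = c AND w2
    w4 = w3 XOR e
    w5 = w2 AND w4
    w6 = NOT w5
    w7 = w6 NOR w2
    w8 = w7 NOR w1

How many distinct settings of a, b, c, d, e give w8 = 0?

8

w8 = w7 NOR w1 must be 0, so at least one of w7, w1 is 1.
Enumerating the 32 input combinations, 8 give w8 = 0 and 24 give w8 = 1.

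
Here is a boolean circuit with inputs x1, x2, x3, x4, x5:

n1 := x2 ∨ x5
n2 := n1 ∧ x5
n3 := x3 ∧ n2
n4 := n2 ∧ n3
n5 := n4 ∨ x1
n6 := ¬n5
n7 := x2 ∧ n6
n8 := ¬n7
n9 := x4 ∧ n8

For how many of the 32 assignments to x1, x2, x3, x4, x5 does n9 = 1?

13

n9 = x4 ∧ n8 must be 1, so both x4 = 1 and n8 = 1.
n8 = ¬n7 must be 1, so n7 = 0.
n7 = x2 ∧ n6 must be 0, so at least one of x2, n6 is 0.
Enumerating the 32 input combinations, 13 give n9 = 1 and 19 give n9 = 0.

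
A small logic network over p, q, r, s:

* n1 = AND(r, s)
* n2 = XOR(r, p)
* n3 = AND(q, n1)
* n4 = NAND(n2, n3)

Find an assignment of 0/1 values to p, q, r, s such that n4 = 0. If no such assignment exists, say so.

n4 = NAND(n2, n3) must be 0, so both n2 = 1 and n3 = 1.
Check with p=0, q=1, r=1, s=1:
n1 = AND(r, s) = AND(1, 1) = 1
n2 = XOR(r, p) = XOR(1, 0) = 1
n3 = AND(q, n1) = AND(1, 1) = 1
n4 = NAND(n2, n3) = NAND(1, 1) = 0
So n4 = 0 as required.

p=0, q=1, r=1, s=1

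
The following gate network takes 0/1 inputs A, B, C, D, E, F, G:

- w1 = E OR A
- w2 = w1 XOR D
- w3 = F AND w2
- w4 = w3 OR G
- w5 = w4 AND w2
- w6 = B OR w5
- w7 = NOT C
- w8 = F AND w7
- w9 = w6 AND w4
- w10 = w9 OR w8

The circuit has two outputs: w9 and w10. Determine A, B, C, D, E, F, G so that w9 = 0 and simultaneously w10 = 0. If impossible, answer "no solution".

Check with A=1, B=1, C=1, D=0, E=1, F=0, G=0:
w1 = E OR A = 1 OR 1 = 1
w2 = w1 XOR D = 1 XOR 0 = 1
w3 = F AND w2 = 0 AND 1 = 0
w4 = w3 OR G = 0 OR 0 = 0
w5 = w4 AND w2 = 0 AND 1 = 0
w6 = B OR w5 = 1 OR 0 = 1
w7 = NOT C = NOT 1 = 0
w8 = F AND w7 = 0 AND 0 = 0
w9 = w6 AND w4 = 1 AND 0 = 0
w10 = w9 OR w8 = 0 OR 0 = 0
So w9 = 0 and w10 = 0.

A=1, B=1, C=1, D=0, E=1, F=0, G=0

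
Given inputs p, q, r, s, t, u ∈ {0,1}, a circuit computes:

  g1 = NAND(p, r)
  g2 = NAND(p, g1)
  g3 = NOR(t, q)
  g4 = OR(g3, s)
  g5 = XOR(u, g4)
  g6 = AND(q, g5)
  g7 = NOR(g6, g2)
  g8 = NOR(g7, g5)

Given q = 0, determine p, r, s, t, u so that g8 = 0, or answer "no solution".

p=1 r=0 s=0 t=1 u=0

g8 = NOR(g7, g5) must be 0, so at least one of g7, g5 is 1.
Check with q = 0 and p=1, r=0, s=0, t=1, u=0:
g1 = NAND(p, r) = NAND(1, 0) = 1
g2 = NAND(p, g1) = NAND(1, 1) = 0
g3 = NOR(t, q) = NOR(1, 0) = 0
g4 = OR(g3, s) = OR(0, 0) = 0
g5 = XOR(u, g4) = XOR(0, 0) = 0
g6 = AND(q, g5) = AND(0, 0) = 0
g7 = NOR(g6, g2) = NOR(0, 0) = 1
g8 = NOR(g7, g5) = NOR(1, 0) = 0
So g8 = 0.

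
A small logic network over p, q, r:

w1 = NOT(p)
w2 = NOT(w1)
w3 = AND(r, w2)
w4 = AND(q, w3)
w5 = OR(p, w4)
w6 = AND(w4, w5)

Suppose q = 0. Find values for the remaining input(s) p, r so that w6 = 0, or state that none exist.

p=0, r=0

Check with q = 0 and p=0, r=0:
w1 = NOT(p) = NOT 0 = 1
w2 = NOT(w1) = NOT 1 = 0
w3 = AND(r, w2) = AND(0, 0) = 0
w4 = AND(q, w3) = AND(0, 0) = 0
w5 = OR(p, w4) = OR(0, 0) = 0
w6 = AND(w4, w5) = AND(0, 0) = 0
So w6 = 0.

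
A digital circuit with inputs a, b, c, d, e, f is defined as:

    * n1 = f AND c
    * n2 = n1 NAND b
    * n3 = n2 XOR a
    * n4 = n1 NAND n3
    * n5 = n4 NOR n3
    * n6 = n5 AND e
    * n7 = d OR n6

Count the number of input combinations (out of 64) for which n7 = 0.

n7 = d OR n6 must be 0, so both d = 0 and n6 = 0.
Enumerating the 64 input combinations, 32 give n7 = 0 and 32 give n7 = 1.

32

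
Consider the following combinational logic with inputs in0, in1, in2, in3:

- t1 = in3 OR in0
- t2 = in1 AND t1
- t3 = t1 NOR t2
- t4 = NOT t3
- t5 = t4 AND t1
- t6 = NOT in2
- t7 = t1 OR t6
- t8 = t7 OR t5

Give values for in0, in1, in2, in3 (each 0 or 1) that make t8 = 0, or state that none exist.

Check with in0=0 in1=0 in2=1 in3=0:
t1 = in3 OR in0 = 0 OR 0 = 0
t2 = in1 AND t1 = 0 AND 0 = 0
t3 = t1 NOR t2 = 0 NOR 0 = 1
t4 = NOT t3 = NOT 1 = 0
t5 = t4 AND t1 = 0 AND 0 = 0
t6 = NOT in2 = NOT 1 = 0
t7 = t1 OR t6 = 0 OR 0 = 0
t8 = t7 OR t5 = 0 OR 0 = 0
So t8 = 0 as required.

in0=0 in1=0 in2=1 in3=0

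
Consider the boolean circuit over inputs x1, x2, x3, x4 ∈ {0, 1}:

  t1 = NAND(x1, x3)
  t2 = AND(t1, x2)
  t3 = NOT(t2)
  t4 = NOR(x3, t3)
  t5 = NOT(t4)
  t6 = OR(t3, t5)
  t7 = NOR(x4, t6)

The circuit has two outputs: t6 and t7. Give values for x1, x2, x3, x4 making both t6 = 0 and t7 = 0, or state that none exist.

x1=0, x2=1, x3=0, x4=1

Check with x1=0, x2=1, x3=0, x4=1:
t1 = NAND(x1, x3) = NAND(0, 0) = 1
t2 = AND(t1, x2) = AND(1, 1) = 1
t3 = NOT(t2) = NOT 1 = 0
t4 = NOR(x3, t3) = NOR(0, 0) = 1
t5 = NOT(t4) = NOT 1 = 0
t6 = OR(t3, t5) = OR(0, 0) = 0
t7 = NOR(x4, t6) = NOR(1, 0) = 0
So t6 = 0 and t7 = 0.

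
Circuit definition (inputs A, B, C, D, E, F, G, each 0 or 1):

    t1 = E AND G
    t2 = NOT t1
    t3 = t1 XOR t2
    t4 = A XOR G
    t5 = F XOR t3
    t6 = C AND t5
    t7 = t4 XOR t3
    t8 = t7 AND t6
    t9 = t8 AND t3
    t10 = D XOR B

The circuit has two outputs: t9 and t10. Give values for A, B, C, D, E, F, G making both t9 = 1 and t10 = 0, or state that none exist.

Check with A=0 B=0 C=1 D=0 E=0 F=0 G=0:
t1 = E AND G = 0 AND 0 = 0
t2 = NOT t1 = NOT 0 = 1
t3 = t1 XOR t2 = 0 XOR 1 = 1
t4 = A XOR G = 0 XOR 0 = 0
t5 = F XOR t3 = 0 XOR 1 = 1
t6 = C AND t5 = 1 AND 1 = 1
t7 = t4 XOR t3 = 0 XOR 1 = 1
t8 = t7 AND t6 = 1 AND 1 = 1
t9 = t8 AND t3 = 1 AND 1 = 1
t10 = D XOR B = 0 XOR 0 = 0
So t9 = 1 and t10 = 0.

A=0 B=0 C=1 D=0 E=0 F=0 G=0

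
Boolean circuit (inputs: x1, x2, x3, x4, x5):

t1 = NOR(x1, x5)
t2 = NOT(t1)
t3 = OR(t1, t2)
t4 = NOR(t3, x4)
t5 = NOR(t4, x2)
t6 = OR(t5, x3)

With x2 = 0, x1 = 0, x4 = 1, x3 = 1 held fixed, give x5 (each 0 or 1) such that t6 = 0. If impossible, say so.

no solution exists

With x2 = 0, x1 = 0, x4 = 1, x3 = 1 fixed, none of the 2 settings of x5 give t6 = 0.
For example, with x5=1:
t1 = NOR(x1, x5) = NOR(0, 1) = 0
t2 = NOT(t1) = NOT 0 = 1
t3 = OR(t1, t2) = OR(0, 1) = 1
t4 = NOR(t3, x4) = NOR(1, 1) = 0
t5 = NOR(t4, x2) = NOR(0, 0) = 1
t6 = OR(t5, x3) = OR(1, 1) = 1
giving t6 = 1 ≠ 0.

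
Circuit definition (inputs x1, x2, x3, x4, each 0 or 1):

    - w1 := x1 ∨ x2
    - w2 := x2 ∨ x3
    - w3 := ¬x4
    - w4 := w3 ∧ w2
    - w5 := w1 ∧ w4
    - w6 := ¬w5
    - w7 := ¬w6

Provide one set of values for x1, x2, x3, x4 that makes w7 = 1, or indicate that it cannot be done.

w7 = ¬w6 must be 1, so w6 = 0.
Check with x1=1 x2=1 x3=1 x4=0:
w1 = x1 ∨ x2 = 1 ∨ 1 = 1
w2 = x2 ∨ x3 = 1 ∨ 1 = 1
w3 = ¬x4 = ¬0 = 1
w4 = w3 ∧ w2 = 1 ∧ 1 = 1
w5 = w1 ∧ w4 = 1 ∧ 1 = 1
w6 = ¬w5 = ¬1 = 0
w7 = ¬w6 = ¬0 = 1
So w7 = 1 as required.

x1=1 x2=1 x3=1 x4=0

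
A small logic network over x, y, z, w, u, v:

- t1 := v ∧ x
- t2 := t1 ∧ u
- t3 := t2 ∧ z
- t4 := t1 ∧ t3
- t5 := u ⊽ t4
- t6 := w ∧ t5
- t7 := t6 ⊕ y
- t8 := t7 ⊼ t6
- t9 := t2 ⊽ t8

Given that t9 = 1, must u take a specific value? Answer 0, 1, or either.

0

t9 = t2 ⊽ t8 must be 1, so both t2 = 0 and t8 = 0.
t2 = t1 ∧ u must be 0, so at least one of t1, u is 0.
t8 = t7 ⊼ t6 must be 0, so both t7 = 1 and t6 = 1.
Every assignment with t9 = 1 has u = 0; there are 8 such assignment(s).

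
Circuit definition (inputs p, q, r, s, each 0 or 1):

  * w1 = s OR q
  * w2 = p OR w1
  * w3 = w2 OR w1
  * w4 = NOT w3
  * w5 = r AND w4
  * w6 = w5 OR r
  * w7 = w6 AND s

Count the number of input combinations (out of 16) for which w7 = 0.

12

w7 = w6 AND s must be 0, so at least one of w6, s is 0.
Enumerating the 16 input combinations, 12 give w7 = 0 and 4 give w7 = 1.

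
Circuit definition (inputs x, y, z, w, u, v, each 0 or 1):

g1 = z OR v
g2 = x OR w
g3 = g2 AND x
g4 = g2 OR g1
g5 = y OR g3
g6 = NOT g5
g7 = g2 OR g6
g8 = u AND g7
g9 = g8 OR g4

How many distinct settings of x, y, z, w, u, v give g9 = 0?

g9 = g8 OR g4 must be 0, so both g8 = 0 and g4 = 0.
g8 = u AND g7 must be 0, so at least one of u, g7 is 0.
g4 = g2 OR g1 must be 0, so both g2 = 0 and g1 = 0.
Satisfying assignments:
  x=0, y=0, z=0, w=0, u=0, v=0
  x=0, y=1, z=0, w=0, u=0, v=0
  x=0, y=1, z=0, w=0, u=1, v=0

3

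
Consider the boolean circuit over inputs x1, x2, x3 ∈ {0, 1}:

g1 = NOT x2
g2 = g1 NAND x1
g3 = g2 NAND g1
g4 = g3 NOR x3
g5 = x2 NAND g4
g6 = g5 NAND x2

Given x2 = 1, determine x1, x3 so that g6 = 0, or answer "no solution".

x1=1, x3=0

g6 = g5 NAND x2 must be 0, so both g5 = 1 and x2 = 1.
Check with x2 = 1 and x1=1, x3=0:
g1 = NOT x2 = NOT 1 = 0
g2 = g1 NAND x1 = 0 NAND 1 = 1
g3 = g2 NAND g1 = 1 NAND 0 = 1
g4 = g3 NOR x3 = 1 NOR 0 = 0
g5 = x2 NAND g4 = 1 NAND 0 = 1
g6 = g5 NAND x2 = 1 NAND 1 = 0
So g6 = 0.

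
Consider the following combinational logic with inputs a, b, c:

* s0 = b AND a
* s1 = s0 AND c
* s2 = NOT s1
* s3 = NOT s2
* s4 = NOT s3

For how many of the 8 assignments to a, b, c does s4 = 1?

s4 = NOT s3 must be 1, so s3 = 0.
Enumerating the 8 input combinations, 7 give s4 = 1 and 1 give s4 = 0.

7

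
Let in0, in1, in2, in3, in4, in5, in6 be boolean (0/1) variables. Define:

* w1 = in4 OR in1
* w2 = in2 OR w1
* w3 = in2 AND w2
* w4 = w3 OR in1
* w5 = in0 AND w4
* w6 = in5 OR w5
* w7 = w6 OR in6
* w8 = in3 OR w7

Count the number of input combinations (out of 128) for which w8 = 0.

w8 = in3 OR w7 must be 0, so both in3 = 0 and w7 = 0.
Enumerating the 128 input combinations, 10 give w8 = 0 and 118 give w8 = 1.

10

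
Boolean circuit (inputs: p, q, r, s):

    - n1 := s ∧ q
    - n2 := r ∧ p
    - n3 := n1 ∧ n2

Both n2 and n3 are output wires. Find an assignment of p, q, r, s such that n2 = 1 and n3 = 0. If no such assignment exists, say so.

Check with p=1, q=1, r=1, s=0:
n1 = s ∧ q = 0 ∧ 1 = 0
n2 = r ∧ p = 1 ∧ 1 = 1
n3 = n1 ∧ n2 = 0 ∧ 1 = 0
So n2 = 1 and n3 = 0.

p=1, q=1, r=1, s=0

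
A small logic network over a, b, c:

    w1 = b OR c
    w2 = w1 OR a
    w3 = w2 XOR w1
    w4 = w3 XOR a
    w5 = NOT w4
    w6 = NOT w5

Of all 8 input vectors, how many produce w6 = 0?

5

w6 = NOT w5 must be 0, so w5 = 1.
w5 = NOT w4 must be 1, so w4 = 0.
w4 = w3 XOR a must be 0, so w3 and a are equal.
Satisfying assignments:
  a=0, b=0, c=0
  a=0, b=0, c=1
  a=0, b=1, c=0
  a=0, b=1, c=1
  a=1, b=0, c=0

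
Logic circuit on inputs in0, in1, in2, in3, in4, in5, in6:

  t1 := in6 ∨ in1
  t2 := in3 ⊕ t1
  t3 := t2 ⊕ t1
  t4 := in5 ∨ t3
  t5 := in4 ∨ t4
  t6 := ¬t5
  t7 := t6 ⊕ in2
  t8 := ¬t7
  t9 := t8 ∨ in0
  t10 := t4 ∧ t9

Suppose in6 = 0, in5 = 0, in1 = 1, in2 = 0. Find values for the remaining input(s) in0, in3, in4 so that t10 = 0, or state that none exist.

in0=0, in3=0, in4=0

t10 = t4 ∧ t9 must be 0, so at least one of t4, t9 is 0.
Check with in6 = 0, in5 = 0, in1 = 1, in2 = 0 and in0=0, in3=0, in4=0:
t1 = in6 ∨ in1 = 0 ∨ 1 = 1
t2 = in3 ⊕ t1 = 0 ⊕ 1 = 1
t3 = t2 ⊕ t1 = 1 ⊕ 1 = 0
t4 = in5 ∨ t3 = 0 ∨ 0 = 0
t5 = in4 ∨ t4 = 0 ∨ 0 = 0
t6 = ¬t5 = ¬0 = 1
t7 = t6 ⊕ in2 = 1 ⊕ 0 = 1
t8 = ¬t7 = ¬1 = 0
t9 = t8 ∨ in0 = 0 ∨ 0 = 0
t10 = t4 ∧ t9 = 0 ∧ 0 = 0
So t10 = 0.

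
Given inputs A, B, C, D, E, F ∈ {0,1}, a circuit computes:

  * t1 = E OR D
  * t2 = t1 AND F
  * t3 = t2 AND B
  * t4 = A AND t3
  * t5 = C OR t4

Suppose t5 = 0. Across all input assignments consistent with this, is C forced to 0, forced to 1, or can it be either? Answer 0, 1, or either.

0

t5 = C OR t4 must be 0, so both C = 0 and t4 = 0.
Every assignment with t5 = 0 has C = 0; there are 29 such assignment(s).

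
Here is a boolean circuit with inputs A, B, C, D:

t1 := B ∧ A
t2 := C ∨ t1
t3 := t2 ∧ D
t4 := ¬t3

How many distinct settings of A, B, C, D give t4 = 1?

t4 = ¬t3 must be 1, so t3 = 0.
t3 = t2 ∧ D must be 0, so at least one of t2, D is 0.
Enumerating the 16 input combinations, 11 give t4 = 1 and 5 give t4 = 0.

11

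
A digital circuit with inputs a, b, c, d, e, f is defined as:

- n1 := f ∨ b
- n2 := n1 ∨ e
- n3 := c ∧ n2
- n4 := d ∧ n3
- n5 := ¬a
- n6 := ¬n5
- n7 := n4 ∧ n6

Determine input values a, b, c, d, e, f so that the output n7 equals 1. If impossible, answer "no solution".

a=1, b=1, c=1, d=1, e=0, f=0

n7 = n4 ∧ n6 must be 1, so both n4 = 1 and n6 = 1.
Check with a=1, b=1, c=1, d=1, e=0, f=0:
n1 = f ∨ b = 0 ∨ 1 = 1
n2 = n1 ∨ e = 1 ∨ 0 = 1
n3 = c ∧ n2 = 1 ∧ 1 = 1
n4 = d ∧ n3 = 1 ∧ 1 = 1
n5 = ¬a = ¬1 = 0
n6 = ¬n5 = ¬0 = 1
n7 = n4 ∧ n6 = 1 ∧ 1 = 1
So n7 = 1 as required.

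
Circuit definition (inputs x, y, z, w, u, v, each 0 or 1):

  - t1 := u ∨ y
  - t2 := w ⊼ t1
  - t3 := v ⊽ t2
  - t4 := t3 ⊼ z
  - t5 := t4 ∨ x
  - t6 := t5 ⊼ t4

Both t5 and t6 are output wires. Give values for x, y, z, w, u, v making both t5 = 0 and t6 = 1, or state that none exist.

Check with x=0, y=1, z=1, w=1, u=1, v=0:
t1 = u ∨ y = 1 ∨ 1 = 1
t2 = w ⊼ t1 = 1 ⊼ 1 = 0
t3 = v ⊽ t2 = 0 ⊽ 0 = 1
t4 = t3 ⊼ z = 1 ⊼ 1 = 0
t5 = t4 ∨ x = 0 ∨ 0 = 0
t6 = t5 ⊼ t4 = 0 ⊼ 0 = 1
So t5 = 0 and t6 = 1.

x=0, y=1, z=1, w=1, u=1, v=0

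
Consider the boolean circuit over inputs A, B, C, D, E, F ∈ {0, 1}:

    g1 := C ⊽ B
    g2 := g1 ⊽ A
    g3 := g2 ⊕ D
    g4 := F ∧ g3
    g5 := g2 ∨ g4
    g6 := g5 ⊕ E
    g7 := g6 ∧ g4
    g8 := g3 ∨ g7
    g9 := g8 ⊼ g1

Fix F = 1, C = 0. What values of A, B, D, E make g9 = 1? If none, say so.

g9 = g8 ⊼ g1 must be 1, so at least one of g8, g1 is 0.
Check with F = 1, C = 0 and A=1, B=0, D=0, E=1:
g1 = C ⊽ B = 0 ⊽ 0 = 1
g2 = g1 ⊽ A = 1 ⊽ 1 = 0
g3 = g2 ⊕ D = 0 ⊕ 0 = 0
g4 = F ∧ g3 = 1 ∧ 0 = 0
g5 = g2 ∨ g4 = 0 ∨ 0 = 0
g6 = g5 ⊕ E = 0 ⊕ 1 = 1
g7 = g6 ∧ g4 = 1 ∧ 0 = 0
g8 = g3 ∨ g7 = 0 ∨ 0 = 0
g9 = g8 ⊼ g1 = 0 ⊼ 1 = 1
So g9 = 1.

A=1, B=0, D=0, E=1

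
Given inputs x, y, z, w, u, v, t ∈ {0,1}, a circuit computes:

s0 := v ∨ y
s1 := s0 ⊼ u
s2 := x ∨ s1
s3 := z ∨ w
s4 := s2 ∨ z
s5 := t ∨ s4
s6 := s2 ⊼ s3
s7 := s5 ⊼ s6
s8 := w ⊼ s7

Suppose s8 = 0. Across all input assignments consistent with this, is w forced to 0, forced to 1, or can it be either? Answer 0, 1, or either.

1

s8 = w ⊼ s7 must be 0, so both w = 1 and s7 = 1.
Every assignment with s8 = 0 has w = 1; there are 55 such assignment(s).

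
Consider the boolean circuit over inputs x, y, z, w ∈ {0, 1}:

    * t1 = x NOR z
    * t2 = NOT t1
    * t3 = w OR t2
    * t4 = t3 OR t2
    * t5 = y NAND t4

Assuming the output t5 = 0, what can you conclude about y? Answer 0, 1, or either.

t5 = y NAND t4 must be 0, so both y = 1 and t4 = 1.
Every assignment with t5 = 0 has y = 1; there are 7 such assignment(s).

1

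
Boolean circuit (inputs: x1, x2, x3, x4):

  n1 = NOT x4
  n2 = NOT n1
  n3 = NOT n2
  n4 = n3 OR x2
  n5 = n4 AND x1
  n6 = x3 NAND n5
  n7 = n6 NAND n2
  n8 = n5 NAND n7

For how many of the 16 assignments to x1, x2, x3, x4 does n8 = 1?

n8 = n5 NAND n7 must be 1, so at least one of n5, n7 is 0.
Enumerating the 16 input combinations, 11 give n8 = 1 and 5 give n8 = 0.

11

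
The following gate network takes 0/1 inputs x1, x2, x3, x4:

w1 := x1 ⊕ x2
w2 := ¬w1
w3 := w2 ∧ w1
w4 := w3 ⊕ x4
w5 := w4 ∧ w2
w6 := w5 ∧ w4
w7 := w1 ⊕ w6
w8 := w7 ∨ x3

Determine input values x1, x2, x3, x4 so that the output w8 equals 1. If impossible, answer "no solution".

w8 = w7 ∨ x3 must be 1, so at least one of w7, x3 is 1.
Check with x1=0, x2=0, x3=1, x4=1:
w1 = x1 ⊕ x2 = 0 ⊕ 0 = 0
w2 = ¬w1 = ¬0 = 1
w3 = w2 ∧ w1 = 1 ∧ 0 = 0
w4 = w3 ⊕ x4 = 0 ⊕ 1 = 1
w5 = w4 ∧ w2 = 1 ∧ 1 = 1
w6 = w5 ∧ w4 = 1 ∧ 1 = 1
w7 = w1 ⊕ w6 = 0 ⊕ 1 = 1
w8 = w7 ∨ x3 = 1 ∨ 1 = 1
So w8 = 1 as required.

x1=0, x2=0, x3=1, x4=1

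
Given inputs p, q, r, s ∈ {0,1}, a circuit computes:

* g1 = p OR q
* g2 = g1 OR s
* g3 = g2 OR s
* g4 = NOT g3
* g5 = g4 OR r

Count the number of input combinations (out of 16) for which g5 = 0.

7

g5 = g4 OR r must be 0, so both g4 = 0 and r = 0.
g4 = NOT g3 must be 0, so g3 = 1.
g3 = g2 OR s must be 1, so at least one of g2, s is 1.
Enumerating the 16 input combinations, 7 give g5 = 0 and 9 give g5 = 1.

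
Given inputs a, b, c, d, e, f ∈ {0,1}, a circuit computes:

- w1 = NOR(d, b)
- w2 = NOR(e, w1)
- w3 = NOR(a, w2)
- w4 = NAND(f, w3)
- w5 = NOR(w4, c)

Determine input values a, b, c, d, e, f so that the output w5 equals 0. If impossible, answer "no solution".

a=0 b=1 c=0 d=0 e=1 f=0

w5 = NOR(w4, c) must be 0, so at least one of w4, c is 1.
Check with a=0 b=1 c=0 d=0 e=1 f=0:
w1 = NOR(d, b) = NOR(0, 1) = 0
w2 = NOR(e, w1) = NOR(1, 0) = 0
w3 = NOR(a, w2) = NOR(0, 0) = 1
w4 = NAND(f, w3) = NAND(0, 1) = 1
w5 = NOR(w4, c) = NOR(1, 0) = 0
So w5 = 0 as required.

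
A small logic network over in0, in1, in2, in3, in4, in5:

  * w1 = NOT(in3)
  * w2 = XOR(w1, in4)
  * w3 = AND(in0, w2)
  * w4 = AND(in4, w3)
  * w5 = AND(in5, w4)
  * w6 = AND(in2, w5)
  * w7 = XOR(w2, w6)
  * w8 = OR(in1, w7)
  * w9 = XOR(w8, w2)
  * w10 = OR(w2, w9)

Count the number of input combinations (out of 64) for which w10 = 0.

16

w10 = OR(w2, w9) must be 0, so both w2 = 0 and w9 = 0.
Enumerating the 64 input combinations, 16 give w10 = 0 and 48 give w10 = 1.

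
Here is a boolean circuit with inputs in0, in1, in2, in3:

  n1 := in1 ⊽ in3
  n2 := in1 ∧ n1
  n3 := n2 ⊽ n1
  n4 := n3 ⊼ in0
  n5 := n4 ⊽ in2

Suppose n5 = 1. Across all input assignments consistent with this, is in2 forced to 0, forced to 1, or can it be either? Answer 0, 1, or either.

n5 = n4 ⊽ in2 must be 1, so both n4 = 0 and in2 = 0.
n4 = n3 ⊼ in0 must be 0, so both n3 = 1 and in0 = 1.
Every assignment with n5 = 1 has in2 = 0; there are 3 such assignment(s).
  in0=1, in1=0, in2=0, in3=1
  in0=1, in1=1, in2=0, in3=0
  in0=1, in1=1, in2=0, in3=1

0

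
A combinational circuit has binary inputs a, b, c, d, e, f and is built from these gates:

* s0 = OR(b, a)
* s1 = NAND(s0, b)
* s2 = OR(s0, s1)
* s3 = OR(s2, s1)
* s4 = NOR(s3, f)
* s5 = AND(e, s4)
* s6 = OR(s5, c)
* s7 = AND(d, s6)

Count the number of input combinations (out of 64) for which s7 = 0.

48

s7 = AND(d, s6) must be 0, so at least one of d, s6 is 0.
Enumerating the 64 input combinations, 48 give s7 = 0 and 16 give s7 = 1.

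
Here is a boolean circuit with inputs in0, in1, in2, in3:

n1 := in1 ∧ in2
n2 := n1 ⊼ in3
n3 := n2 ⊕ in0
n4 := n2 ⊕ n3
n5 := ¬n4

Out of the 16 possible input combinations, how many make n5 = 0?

n5 = ¬n4 must be 0, so n4 = 1.
n4 = n2 ⊕ n3 must be 1, so n2 and n3 differ.
Enumerating the 16 input combinations, 8 give n5 = 0 and 8 give n5 = 1.

8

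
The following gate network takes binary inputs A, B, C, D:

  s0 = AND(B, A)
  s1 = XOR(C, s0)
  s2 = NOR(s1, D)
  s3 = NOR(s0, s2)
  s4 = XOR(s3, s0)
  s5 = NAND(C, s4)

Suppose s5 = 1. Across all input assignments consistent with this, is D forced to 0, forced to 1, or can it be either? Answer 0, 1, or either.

either

Both values of D occur among assignments with s5 = 1:
  D=0: A=0, B=0, C=0, D=0
  D=1: A=0, B=0, C=0, D=1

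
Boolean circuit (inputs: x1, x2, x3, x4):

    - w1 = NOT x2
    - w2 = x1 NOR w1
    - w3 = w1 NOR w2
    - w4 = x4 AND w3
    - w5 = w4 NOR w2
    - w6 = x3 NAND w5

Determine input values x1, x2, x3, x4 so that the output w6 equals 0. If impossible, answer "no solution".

x1=1 x2=0 x3=1 x4=0

w6 = x3 NAND w5 must be 0, so both x3 = 1 and w5 = 1.
Check with x1=1 x2=0 x3=1 x4=0:
w1 = NOT x2 = NOT 0 = 1
w2 = x1 NOR w1 = 1 NOR 1 = 0
w3 = w1 NOR w2 = 1 NOR 0 = 0
w4 = x4 AND w3 = 0 AND 0 = 0
w5 = w4 NOR w2 = 0 NOR 0 = 1
w6 = x3 NAND w5 = 1 NAND 1 = 0
So w6 = 0 as required.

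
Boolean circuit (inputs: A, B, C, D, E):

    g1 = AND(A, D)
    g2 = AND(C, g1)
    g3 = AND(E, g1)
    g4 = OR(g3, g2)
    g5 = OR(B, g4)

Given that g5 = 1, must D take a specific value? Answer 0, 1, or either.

either

Both values of D occur among assignments with g5 = 1:
  D=0: A=0, B=1, C=0, D=0, E=0
  D=1: A=0, B=1, C=0, D=1, E=0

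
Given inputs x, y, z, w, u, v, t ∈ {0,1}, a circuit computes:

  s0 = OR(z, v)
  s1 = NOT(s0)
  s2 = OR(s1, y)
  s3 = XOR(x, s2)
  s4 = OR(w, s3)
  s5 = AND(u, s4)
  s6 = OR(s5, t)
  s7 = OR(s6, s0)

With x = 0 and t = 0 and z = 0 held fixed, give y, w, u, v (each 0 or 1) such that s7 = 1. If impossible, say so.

y=0, w=1, u=1, v=0

s7 = OR(s6, s0) must be 1, so at least one of s6, s0 is 1.
Check with x = 0 and t = 0 and z = 0 and y=0, w=1, u=1, v=0:
s0 = OR(z, v) = OR(0, 0) = 0
s1 = NOT(s0) = NOT 0 = 1
s2 = OR(s1, y) = OR(1, 0) = 1
s3 = XOR(x, s2) = XOR(0, 1) = 1
s4 = OR(w, s3) = OR(1, 1) = 1
s5 = AND(u, s4) = AND(1, 1) = 1
s6 = OR(s5, t) = OR(1, 0) = 1
s7 = OR(s6, s0) = OR(1, 0) = 1
So s7 = 1.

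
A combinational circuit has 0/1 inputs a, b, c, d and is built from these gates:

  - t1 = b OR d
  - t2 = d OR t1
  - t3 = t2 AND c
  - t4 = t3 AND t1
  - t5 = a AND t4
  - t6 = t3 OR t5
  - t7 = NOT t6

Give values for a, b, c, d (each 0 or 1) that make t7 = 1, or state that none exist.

a=1, b=0, c=1, d=0

Check with a=1, b=0, c=1, d=0:
t1 = b OR d = 0 OR 0 = 0
t2 = d OR t1 = 0 OR 0 = 0
t3 = t2 AND c = 0 AND 1 = 0
t4 = t3 AND t1 = 0 AND 0 = 0
t5 = a AND t4 = 1 AND 0 = 0
t6 = t3 OR t5 = 0 OR 0 = 0
t7 = NOT t6 = NOT 0 = 1
So t7 = 1 as required.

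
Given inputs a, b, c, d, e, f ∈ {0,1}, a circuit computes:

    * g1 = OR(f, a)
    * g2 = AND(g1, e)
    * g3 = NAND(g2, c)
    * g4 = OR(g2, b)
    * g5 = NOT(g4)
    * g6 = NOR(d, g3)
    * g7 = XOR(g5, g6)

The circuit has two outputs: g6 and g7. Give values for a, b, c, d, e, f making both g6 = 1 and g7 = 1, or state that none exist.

a=0 b=0 c=1 d=0 e=1 f=1

Check with a=0 b=0 c=1 d=0 e=1 f=1:
g1 = OR(f, a) = OR(1, 0) = 1
g2 = AND(g1, e) = AND(1, 1) = 1
g3 = NAND(g2, c) = NAND(1, 1) = 0
g4 = OR(g2, b) = OR(1, 0) = 1
g5 = NOT(g4) = NOT 1 = 0
g6 = NOR(d, g3) = NOR(0, 0) = 1
g7 = XOR(g5, g6) = XOR(0, 1) = 1
So g6 = 1 and g7 = 1.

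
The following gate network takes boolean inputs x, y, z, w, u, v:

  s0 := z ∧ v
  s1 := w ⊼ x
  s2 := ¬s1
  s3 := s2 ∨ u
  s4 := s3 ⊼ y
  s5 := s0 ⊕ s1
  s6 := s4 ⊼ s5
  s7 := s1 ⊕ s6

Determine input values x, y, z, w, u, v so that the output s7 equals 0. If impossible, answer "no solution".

x=1, y=1, z=1, w=0, u=1, v=0

s7 = s1 ⊕ s6 must be 0, so s1 and s6 are equal.
Check with x=1, y=1, z=1, w=0, u=1, v=0:
s0 = z ∧ v = 1 ∧ 0 = 0
s1 = w ⊼ x = 0 ⊼ 1 = 1
s2 = ¬s1 = ¬1 = 0
s3 = s2 ∨ u = 0 ∨ 1 = 1
s4 = s3 ⊼ y = 1 ⊼ 1 = 0
s5 = s0 ⊕ s1 = 0 ⊕ 1 = 1
s6 = s4 ⊼ s5 = 0 ⊼ 1 = 1
s7 = s1 ⊕ s6 = 1 ⊕ 1 = 0
So s7 = 0 as required.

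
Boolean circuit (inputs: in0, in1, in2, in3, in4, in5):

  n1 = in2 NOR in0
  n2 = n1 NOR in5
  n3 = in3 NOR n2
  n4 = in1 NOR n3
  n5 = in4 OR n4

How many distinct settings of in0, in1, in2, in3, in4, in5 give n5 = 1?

n5 = in4 OR n4 must be 1, so at least one of in4, n4 is 1.
Enumerating the 64 input combinations, 43 give n5 = 1 and 21 give n5 = 0.

43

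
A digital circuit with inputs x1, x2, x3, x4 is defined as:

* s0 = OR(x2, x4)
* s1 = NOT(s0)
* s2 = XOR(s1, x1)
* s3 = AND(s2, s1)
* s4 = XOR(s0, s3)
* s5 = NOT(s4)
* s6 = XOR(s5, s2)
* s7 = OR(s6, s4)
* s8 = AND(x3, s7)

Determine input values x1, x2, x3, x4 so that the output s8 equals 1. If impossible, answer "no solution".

x1=1, x2=1, x3=1, x4=0

s8 = AND(x3, s7) must be 1, so both x3 = 1 and s7 = 1.
s7 = OR(s6, s4) must be 1, so at least one of s6, s4 is 1.
Check with x1=1, x2=1, x3=1, x4=0:
s0 = OR(x2, x4) = OR(1, 0) = 1
s1 = NOT(s0) = NOT 1 = 0
s2 = XOR(s1, x1) = XOR(0, 1) = 1
s3 = AND(s2, s1) = AND(1, 0) = 0
s4 = XOR(s0, s3) = XOR(1, 0) = 1
s5 = NOT(s4) = NOT 1 = 0
s6 = XOR(s5, s2) = XOR(0, 1) = 1
s7 = OR(s6, s4) = OR(1, 1) = 1
s8 = AND(x3, s7) = AND(1, 1) = 1
So s8 = 1 as required.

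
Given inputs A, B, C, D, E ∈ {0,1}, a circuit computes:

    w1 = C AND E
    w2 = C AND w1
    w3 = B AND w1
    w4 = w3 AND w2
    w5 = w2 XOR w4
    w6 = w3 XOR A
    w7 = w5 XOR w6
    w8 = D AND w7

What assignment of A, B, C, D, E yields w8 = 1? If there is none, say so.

Check with A=1 B=1 C=0 D=1 E=1:
w1 = C AND E = 0 AND 1 = 0
w2 = C AND w1 = 0 AND 0 = 0
w3 = B AND w1 = 1 AND 0 = 0
w4 = w3 AND w2 = 0 AND 0 = 0
w5 = w2 XOR w4 = 0 XOR 0 = 0
w6 = w3 XOR A = 0 XOR 1 = 1
w7 = w5 XOR w6 = 0 XOR 1 = 1
w8 = D AND w7 = 1 AND 1 = 1
So w8 = 1 as required.

A=1 B=1 C=0 D=1 E=1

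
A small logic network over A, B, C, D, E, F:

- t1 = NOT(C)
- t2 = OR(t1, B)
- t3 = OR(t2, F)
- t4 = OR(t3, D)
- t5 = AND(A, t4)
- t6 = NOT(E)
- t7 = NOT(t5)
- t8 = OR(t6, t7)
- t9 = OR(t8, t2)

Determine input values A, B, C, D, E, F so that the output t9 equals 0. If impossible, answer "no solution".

A=1, B=0, C=1, D=0, E=1, F=1

t9 = OR(t8, t2) must be 0, so both t8 = 0 and t2 = 0.
Check with A=1, B=0, C=1, D=0, E=1, F=1:
t1 = NOT(C) = NOT 1 = 0
t2 = OR(t1, B) = OR(0, 0) = 0
t3 = OR(t2, F) = OR(0, 1) = 1
t4 = OR(t3, D) = OR(1, 0) = 1
t5 = AND(A, t4) = AND(1, 1) = 1
t6 = NOT(E) = NOT 1 = 0
t7 = NOT(t5) = NOT 1 = 0
t8 = OR(t6, t7) = OR(0, 0) = 0
t9 = OR(t8, t2) = OR(0, 0) = 0
So t9 = 0 as required.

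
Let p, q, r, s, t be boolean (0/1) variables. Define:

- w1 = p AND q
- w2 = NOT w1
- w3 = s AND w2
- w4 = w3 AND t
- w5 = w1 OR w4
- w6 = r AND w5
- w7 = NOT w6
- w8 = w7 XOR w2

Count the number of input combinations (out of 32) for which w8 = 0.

25

w8 = w7 XOR w2 must be 0, so w7 and w2 are equal.
Enumerating the 32 input combinations, 25 give w8 = 0 and 7 give w8 = 1.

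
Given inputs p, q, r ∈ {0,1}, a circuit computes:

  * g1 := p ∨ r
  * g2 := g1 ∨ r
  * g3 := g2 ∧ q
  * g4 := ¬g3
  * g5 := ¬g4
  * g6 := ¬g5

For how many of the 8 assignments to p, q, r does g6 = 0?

g6 = ¬g5 must be 0, so g5 = 1.
g5 = ¬g4 must be 1, so g4 = 0.
Enumerating the 8 input combinations, 3 give g6 = 0 and 5 give g6 = 1.

3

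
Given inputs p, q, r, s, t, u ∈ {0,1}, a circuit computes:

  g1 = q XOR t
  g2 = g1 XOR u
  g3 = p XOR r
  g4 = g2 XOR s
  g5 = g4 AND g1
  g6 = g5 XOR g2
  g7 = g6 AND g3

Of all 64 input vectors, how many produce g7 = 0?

g7 = g6 AND g3 must be 0, so at least one of g6, g3 is 0.
Enumerating the 64 input combinations, 48 give g7 = 0 and 16 give g7 = 1.

48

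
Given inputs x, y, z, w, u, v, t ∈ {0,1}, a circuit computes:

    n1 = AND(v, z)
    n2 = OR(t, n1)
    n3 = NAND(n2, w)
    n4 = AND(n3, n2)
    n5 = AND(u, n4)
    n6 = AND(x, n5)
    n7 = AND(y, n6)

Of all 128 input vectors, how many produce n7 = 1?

5

n7 = AND(y, n6) must be 1, so both y = 1 and n6 = 1.
Satisfying assignments:
  x=1, y=1, z=0, w=0, u=1, v=0, t=1
  x=1, y=1, z=0, w=0, u=1, v=1, t=1
  x=1, y=1, z=1, w=0, u=1, v=0, t=1
  x=1, y=1, z=1, w=0, u=1, v=1, t=0
  x=1, y=1, z=1, w=0, u=1, v=1, t=1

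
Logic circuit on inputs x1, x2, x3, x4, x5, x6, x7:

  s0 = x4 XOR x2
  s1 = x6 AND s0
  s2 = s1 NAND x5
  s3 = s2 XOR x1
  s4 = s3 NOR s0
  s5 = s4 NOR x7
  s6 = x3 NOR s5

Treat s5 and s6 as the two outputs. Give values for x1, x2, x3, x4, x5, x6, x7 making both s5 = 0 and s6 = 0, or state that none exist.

x1=1, x2=0, x3=1, x4=0, x5=1, x6=0, x7=1

Check with x1=1, x2=0, x3=1, x4=0, x5=1, x6=0, x7=1:
s0 = x4 XOR x2 = 0 XOR 0 = 0
s1 = x6 AND s0 = 0 AND 0 = 0
s2 = s1 NAND x5 = 0 NAND 1 = 1
s3 = s2 XOR x1 = 1 XOR 1 = 0
s4 = s3 NOR s0 = 0 NOR 0 = 1
s5 = s4 NOR x7 = 1 NOR 1 = 0
s6 = x3 NOR s5 = 1 NOR 0 = 0
So s5 = 0 and s6 = 0.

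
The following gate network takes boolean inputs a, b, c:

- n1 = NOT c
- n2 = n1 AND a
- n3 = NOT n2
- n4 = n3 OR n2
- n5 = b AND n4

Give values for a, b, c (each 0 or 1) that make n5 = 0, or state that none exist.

Check with a=1 b=0 c=0:
n1 = NOT c = NOT 0 = 1
n2 = n1 AND a = 1 AND 1 = 1
n3 = NOT n2 = NOT 1 = 0
n4 = n3 OR n2 = 0 OR 1 = 1
n5 = b AND n4 = 0 AND 1 = 0
So n5 = 0 as required.

a=1 b=0 c=0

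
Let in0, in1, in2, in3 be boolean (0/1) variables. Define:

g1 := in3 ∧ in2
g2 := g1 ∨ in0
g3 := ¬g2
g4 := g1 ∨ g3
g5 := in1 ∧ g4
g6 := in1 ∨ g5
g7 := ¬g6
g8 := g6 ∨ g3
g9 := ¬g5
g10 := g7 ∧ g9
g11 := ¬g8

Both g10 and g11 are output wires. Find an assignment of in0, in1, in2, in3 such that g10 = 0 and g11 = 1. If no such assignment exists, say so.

no solution exists

Across all 16 input combinations, none give both g10 = 0 and g11 = 1.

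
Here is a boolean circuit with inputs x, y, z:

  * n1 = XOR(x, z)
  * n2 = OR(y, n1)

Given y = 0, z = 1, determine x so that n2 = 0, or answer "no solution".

Check with y = 0, z = 1 and x=1:
n1 = XOR(x, z) = XOR(1, 1) = 0
n2 = OR(y, n1) = OR(0, 0) = 0
So n2 = 0.

x=1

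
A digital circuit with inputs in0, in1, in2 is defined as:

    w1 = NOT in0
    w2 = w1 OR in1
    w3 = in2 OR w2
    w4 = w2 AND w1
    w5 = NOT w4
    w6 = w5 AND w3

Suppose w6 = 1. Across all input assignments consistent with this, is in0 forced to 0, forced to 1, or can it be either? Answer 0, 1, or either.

1

w6 = w5 AND w3 must be 1, so both w5 = 1 and w3 = 1.
Every assignment with w6 = 1 has in0 = 1; there are 3 such assignment(s).
  in0=1, in1=0, in2=1
  in0=1, in1=1, in2=0
  in0=1, in1=1, in2=1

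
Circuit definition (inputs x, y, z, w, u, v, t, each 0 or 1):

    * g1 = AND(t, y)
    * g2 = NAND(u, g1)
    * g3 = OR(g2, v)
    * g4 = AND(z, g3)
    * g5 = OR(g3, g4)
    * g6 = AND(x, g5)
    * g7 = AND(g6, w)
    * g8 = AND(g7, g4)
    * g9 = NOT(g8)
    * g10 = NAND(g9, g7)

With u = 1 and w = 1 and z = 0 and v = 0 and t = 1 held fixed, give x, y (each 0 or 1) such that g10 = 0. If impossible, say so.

x=1 y=0

g10 = NAND(g9, g7) must be 0, so both g9 = 1 and g7 = 1.
Check with u = 1 and w = 1 and z = 0 and v = 0 and t = 1 and x=1, y=0:
g1 = AND(t, y) = AND(1, 0) = 0
g2 = NAND(u, g1) = NAND(1, 0) = 1
g3 = OR(g2, v) = OR(1, 0) = 1
g4 = AND(z, g3) = AND(0, 1) = 0
g5 = OR(g3, g4) = OR(1, 0) = 1
g6 = AND(x, g5) = AND(1, 1) = 1
g7 = AND(g6, w) = AND(1, 1) = 1
g8 = AND(g7, g4) = AND(1, 0) = 0
g9 = NOT(g8) = NOT 0 = 1
g10 = NAND(g9, g7) = NAND(1, 1) = 0
So g10 = 0.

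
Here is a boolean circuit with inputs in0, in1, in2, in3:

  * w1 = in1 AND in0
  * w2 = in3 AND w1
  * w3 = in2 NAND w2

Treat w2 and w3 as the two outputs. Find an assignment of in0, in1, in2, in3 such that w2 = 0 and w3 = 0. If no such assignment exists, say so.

Across all 16 input combinations, none give both w2 = 0 and w3 = 0.

no solution exists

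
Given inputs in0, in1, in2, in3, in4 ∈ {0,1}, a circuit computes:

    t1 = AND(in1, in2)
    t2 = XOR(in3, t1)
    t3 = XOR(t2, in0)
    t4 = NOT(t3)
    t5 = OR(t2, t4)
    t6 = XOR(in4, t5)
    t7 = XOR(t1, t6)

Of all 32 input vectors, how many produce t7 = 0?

16

t7 = XOR(t1, t6) must be 0, so t1 and t6 are equal.
Enumerating the 32 input combinations, 16 give t7 = 0 and 16 give t7 = 1.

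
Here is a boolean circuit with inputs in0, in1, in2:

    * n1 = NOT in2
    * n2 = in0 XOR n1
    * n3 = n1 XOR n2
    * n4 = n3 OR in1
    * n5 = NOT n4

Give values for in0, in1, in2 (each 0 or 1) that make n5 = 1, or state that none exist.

in0=0, in1=0, in2=1

n5 = NOT n4 must be 1, so n4 = 0.
n4 = n3 OR in1 must be 0, so both n3 = 0 and in1 = 0.
n3 = n1 XOR n2 must be 0, so n1 and n2 are equal.
Check with in0=0, in1=0, in2=1:
n1 = NOT in2 = NOT 1 = 0
n2 = in0 XOR n1 = 0 XOR 0 = 0
n3 = n1 XOR n2 = 0 XOR 0 = 0
n4 = n3 OR in1 = 0 OR 0 = 0
n5 = NOT n4 = NOT 0 = 1
So n5 = 1 as required.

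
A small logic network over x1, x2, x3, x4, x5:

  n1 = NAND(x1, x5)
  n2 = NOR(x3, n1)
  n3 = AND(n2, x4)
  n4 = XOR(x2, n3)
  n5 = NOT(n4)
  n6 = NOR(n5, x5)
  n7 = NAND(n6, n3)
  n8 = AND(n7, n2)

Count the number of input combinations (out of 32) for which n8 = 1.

4

n8 = AND(n7, n2) must be 1, so both n7 = 1 and n2 = 1.
n7 = NAND(n6, n3) must be 1, so at least one of n6, n3 is 0.
Satisfying assignments:
  x1=1, x2=0, x3=0, x4=0, x5=1
  x1=1, x2=0, x3=0, x4=1, x5=1
  x1=1, x2=1, x3=0, x4=0, x5=1
  x1=1, x2=1, x3=0, x4=1, x5=1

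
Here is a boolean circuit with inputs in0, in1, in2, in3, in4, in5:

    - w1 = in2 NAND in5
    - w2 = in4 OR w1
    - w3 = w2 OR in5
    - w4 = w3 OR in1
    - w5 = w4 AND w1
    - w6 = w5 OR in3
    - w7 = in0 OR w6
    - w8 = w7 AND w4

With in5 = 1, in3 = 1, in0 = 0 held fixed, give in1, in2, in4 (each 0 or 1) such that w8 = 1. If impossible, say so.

w8 = w7 AND w4 must be 1, so both w7 = 1 and w4 = 1.
Check with in5 = 1, in3 = 1, in0 = 0 and in1=0, in2=1, in4=0:
w1 = in2 NAND in5 = 1 NAND 1 = 0
w2 = in4 OR w1 = 0 OR 0 = 0
w3 = w2 OR in5 = 0 OR 1 = 1
w4 = w3 OR in1 = 1 OR 0 = 1
w5 = w4 AND w1 = 1 AND 0 = 0
w6 = w5 OR in3 = 0 OR 1 = 1
w7 = in0 OR w6 = 0 OR 1 = 1
w8 = w7 AND w4 = 1 AND 1 = 1
So w8 = 1.

in1=0 in2=1 in4=0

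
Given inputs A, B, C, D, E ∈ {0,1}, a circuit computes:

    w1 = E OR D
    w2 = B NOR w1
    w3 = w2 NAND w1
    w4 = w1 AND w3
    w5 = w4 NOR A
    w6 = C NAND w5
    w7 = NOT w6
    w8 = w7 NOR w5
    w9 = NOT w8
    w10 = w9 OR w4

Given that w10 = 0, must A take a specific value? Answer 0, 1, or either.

w10 = w9 OR w4 must be 0, so both w9 = 0 and w4 = 0.
Every assignment with w10 = 0 has A = 1; there are 4 such assignment(s).
  A=1, B=0, C=0, D=0, E=0
  A=1, B=0, C=1, D=0, E=0
  A=1, B=1, C=0, D=0, E=0
  A=1, B=1, C=1, D=0, E=0

1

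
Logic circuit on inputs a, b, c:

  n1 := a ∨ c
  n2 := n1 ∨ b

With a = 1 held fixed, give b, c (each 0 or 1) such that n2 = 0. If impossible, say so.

no solution exists

With a = 1 fixed, none of the 4 settings of b, c give n2 = 0.
For example, with b=1, c=0:
n1 = a ∨ c = 1 ∨ 0 = 1
n2 = n1 ∨ b = 1 ∨ 1 = 1
giving n2 = 1 ≠ 0.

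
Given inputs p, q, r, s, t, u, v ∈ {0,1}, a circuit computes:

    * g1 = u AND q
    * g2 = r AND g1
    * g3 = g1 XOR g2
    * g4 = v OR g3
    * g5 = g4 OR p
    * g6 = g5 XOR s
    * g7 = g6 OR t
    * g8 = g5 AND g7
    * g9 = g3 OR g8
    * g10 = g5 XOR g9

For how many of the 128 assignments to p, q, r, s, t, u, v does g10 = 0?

g10 = g5 XOR g9 must be 0, so g5 and g9 are equal.
Enumerating the 128 input combinations, 107 give g10 = 0 and 21 give g10 = 1.

107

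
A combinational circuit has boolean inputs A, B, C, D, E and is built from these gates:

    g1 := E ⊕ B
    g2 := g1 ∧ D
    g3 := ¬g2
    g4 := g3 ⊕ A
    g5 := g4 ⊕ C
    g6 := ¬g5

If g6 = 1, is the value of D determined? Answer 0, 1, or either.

Both values of D occur among assignments with g6 = 1:
  D=0: A=0, B=0, C=1, D=0, E=0
  D=1: A=0, B=0, C=0, D=1, E=1

either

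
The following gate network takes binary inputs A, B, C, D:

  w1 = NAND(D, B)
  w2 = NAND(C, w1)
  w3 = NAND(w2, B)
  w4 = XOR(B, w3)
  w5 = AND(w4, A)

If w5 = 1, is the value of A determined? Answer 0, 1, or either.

1

w5 = AND(w4, A) must be 1, so both w4 = 1 and A = 1.
Every assignment with w5 = 1 has A = 1; there are 7 such assignment(s).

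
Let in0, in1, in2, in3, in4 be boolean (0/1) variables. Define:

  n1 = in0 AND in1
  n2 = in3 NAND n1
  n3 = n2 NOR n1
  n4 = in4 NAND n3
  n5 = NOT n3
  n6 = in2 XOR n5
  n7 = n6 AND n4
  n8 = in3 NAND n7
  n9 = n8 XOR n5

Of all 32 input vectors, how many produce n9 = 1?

n9 = n8 XOR n5 must be 1, so n8 and n5 differ.
Enumerating the 32 input combinations, 8 give n9 = 1 and 24 give n9 = 0.

8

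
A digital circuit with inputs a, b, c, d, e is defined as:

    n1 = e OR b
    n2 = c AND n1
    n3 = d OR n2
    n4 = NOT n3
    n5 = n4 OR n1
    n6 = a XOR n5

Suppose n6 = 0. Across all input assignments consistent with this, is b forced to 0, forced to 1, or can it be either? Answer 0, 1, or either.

Both values of b occur among assignments with n6 = 0:
  b=0: a=0, b=0, c=0, d=1, e=0
  b=1: a=1, b=1, c=0, d=0, e=0

either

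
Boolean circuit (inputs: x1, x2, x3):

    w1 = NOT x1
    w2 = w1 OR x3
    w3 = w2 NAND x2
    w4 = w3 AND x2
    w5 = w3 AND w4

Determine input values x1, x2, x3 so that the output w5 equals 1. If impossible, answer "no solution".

x1=1 x2=1 x3=0

Check with x1=1 x2=1 x3=0:
w1 = NOT x1 = NOT 1 = 0
w2 = w1 OR x3 = 0 OR 0 = 0
w3 = w2 NAND x2 = 0 NAND 1 = 1
w4 = w3 AND x2 = 1 AND 1 = 1
w5 = w3 AND w4 = 1 AND 1 = 1
So w5 = 1 as required.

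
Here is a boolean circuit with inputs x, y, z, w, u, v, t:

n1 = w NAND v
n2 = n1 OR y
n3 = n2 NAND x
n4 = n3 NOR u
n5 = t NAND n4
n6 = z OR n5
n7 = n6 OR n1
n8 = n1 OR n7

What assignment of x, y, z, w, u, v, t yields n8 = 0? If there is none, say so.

x=1, y=1, z=0, w=1, u=0, v=1, t=1

n8 = n1 OR n7 must be 0, so both n1 = 0 and n7 = 0.
Check with x=1, y=1, z=0, w=1, u=0, v=1, t=1:
n1 = w NAND v = 1 NAND 1 = 0
n2 = n1 OR y = 0 OR 1 = 1
n3 = n2 NAND x = 1 NAND 1 = 0
n4 = n3 NOR u = 0 NOR 0 = 1
n5 = t NAND n4 = 1 NAND 1 = 0
n6 = z OR n5 = 0 OR 0 = 0
n7 = n6 OR n1 = 0 OR 0 = 0
n8 = n1 OR n7 = 0 OR 0 = 0
So n8 = 0 as required.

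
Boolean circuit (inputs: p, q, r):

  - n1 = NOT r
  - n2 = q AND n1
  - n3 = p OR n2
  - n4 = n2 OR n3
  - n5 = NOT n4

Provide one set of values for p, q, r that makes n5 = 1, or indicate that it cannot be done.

p=0, q=1, r=1

n5 = NOT n4 must be 1, so n4 = 0.
n4 = n2 OR n3 must be 0, so both n2 = 0 and n3 = 0.
Check with p=0, q=1, r=1:
n1 = NOT r = NOT 1 = 0
n2 = q AND n1 = 1 AND 0 = 0
n3 = p OR n2 = 0 OR 0 = 0
n4 = n2 OR n3 = 0 OR 0 = 0
n5 = NOT n4 = NOT 0 = 1
So n5 = 1 as required.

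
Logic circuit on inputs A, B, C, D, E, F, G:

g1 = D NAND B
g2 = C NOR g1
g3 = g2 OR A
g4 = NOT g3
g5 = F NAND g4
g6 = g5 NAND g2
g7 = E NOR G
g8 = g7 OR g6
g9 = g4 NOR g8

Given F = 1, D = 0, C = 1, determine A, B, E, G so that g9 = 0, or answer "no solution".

g9 = g4 NOR g8 must be 0, so at least one of g4, g8 is 1.
Check with F = 1, D = 0, C = 1 and A=1, B=1, E=0, G=1:
g1 = D NAND B = 0 NAND 1 = 1
g2 = C NOR g1 = 1 NOR 1 = 0
g3 = g2 OR A = 0 OR 1 = 1
g4 = NOT g3 = NOT 1 = 0
g5 = F NAND g4 = 1 NAND 0 = 1
g6 = g5 NAND g2 = 1 NAND 0 = 1
g7 = E NOR G = 0 NOR 1 = 0
g8 = g7 OR g6 = 0 OR 1 = 1
g9 = g4 NOR g8 = 0 NOR 1 = 0
So g9 = 0.

A=1, B=1, E=0, G=1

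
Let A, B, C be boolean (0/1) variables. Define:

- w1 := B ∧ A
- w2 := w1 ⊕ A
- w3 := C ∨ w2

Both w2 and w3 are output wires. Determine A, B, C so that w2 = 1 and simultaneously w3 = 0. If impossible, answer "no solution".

no solution exists

Across all 8 input combinations, none give both w2 = 1 and w3 = 0.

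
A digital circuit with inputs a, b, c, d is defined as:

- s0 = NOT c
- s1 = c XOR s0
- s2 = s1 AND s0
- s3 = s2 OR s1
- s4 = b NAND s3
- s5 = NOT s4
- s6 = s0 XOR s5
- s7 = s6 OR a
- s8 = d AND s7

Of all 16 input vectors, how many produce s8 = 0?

s8 = d AND s7 must be 0, so at least one of d, s7 is 0.
Enumerating the 16 input combinations, 10 give s8 = 0 and 6 give s8 = 1.

10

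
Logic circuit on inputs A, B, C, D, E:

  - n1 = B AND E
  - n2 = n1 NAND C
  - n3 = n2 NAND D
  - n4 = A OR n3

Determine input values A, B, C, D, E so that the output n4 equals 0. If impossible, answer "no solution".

n4 = A OR n3 must be 0, so both A = 0 and n3 = 0.
Check with A=0 B=0 C=0 D=1 E=1:
n1 = B AND E = 0 AND 1 = 0
n2 = n1 NAND C = 0 NAND 0 = 1
n3 = n2 NAND D = 1 NAND 1 = 0
n4 = A OR n3 = 0 OR 0 = 0
So n4 = 0 as required.

A=0 B=0 C=0 D=1 E=1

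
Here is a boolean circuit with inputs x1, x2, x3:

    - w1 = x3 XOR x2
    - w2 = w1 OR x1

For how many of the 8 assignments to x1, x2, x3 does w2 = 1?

w2 = w1 OR x1 must be 1, so at least one of w1, x1 is 1.
Enumerating the 8 input combinations, 6 give w2 = 1 and 2 give w2 = 0.

6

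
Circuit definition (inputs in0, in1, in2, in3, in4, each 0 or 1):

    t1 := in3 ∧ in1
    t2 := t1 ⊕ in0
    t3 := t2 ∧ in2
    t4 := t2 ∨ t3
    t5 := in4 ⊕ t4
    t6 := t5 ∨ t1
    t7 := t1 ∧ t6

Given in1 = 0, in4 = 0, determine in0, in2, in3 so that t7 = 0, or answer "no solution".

in0=1 in2=0 in3=1

t7 = t1 ∧ t6 must be 0, so at least one of t1, t6 is 0.
Check with in1 = 0, in4 = 0 and in0=1, in2=0, in3=1:
t1 = in3 ∧ in1 = 1 ∧ 0 = 0
t2 = t1 ⊕ in0 = 0 ⊕ 1 = 1
t3 = t2 ∧ in2 = 1 ∧ 0 = 0
t4 = t2 ∨ t3 = 1 ∨ 0 = 1
t5 = in4 ⊕ t4 = 0 ⊕ 1 = 1
t6 = t5 ∨ t1 = 1 ∨ 0 = 1
t7 = t1 ∧ t6 = 0 ∧ 1 = 0
So t7 = 0.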